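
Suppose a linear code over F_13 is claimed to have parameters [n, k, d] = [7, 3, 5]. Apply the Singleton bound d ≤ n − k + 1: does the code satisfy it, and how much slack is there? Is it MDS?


Singleton RHS = n − k + 1 = 5, slack = 0, bound satisfied, MDS.

Singleton bound: d ≤ n − k + 1.
Here n = 7, k = 3, so n − k + 1 = 5.
Given d = 5, check d ≤ 5: YES.
Slack = (n − k + 1) − d = 0.
The code is MDS (slack = 0).
Description: the claimed parameters are [7, 3, 5]_13; such a code would be MDS (meets Singleton bound).


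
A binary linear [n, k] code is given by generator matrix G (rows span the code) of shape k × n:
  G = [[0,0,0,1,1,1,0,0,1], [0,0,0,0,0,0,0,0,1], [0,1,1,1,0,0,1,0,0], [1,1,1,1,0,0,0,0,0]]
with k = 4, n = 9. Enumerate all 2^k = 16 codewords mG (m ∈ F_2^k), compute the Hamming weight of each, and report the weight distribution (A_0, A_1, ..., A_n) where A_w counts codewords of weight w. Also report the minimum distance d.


Weight distribution: A_0 = 1, A_1 = 1, A_2 = 1, A_3 = 2, A_4 = 3, A_5 = 5, A_6 = 3. Minimum distance d = 1.

Enumerate all 2^4 = 16 messages m ∈ F_2^4.
For each, compute codeword c = mG in F_2^9, then tally its weight.
  m = 0000 → c = 000000000, weight = 0.
  m = 1000 → c = 000111001, weight = 4.
  m = 0100 → c = 000000001, weight = 1.
  m = 1100 → c = 000111000, weight = 3.
  m = 0010 → c = 011100100, weight = 4.
  m = 1010 → c = 011011101, weight = 6.
  m = 0110 → c = 011100101, weight = 5.
  m = 1110 → c = 011011100, weight = 5.
  m = 0001 → c = 111100000, weight = 4.
  m = 1001 → c = 111011001, weight = 6.
  m = 0101 → c = 111100001, weight = 5.
  m = 1101 → c = 111011000, weight = 5.
  m = 0011 → c = 100000100, weight = 2.
  m = 1011 → c = 100111101, weight = 6.
  m = 0111 → c = 100000101, weight = 3.
  m = 1111 → c = 100111100, weight = 5.
Tally weights:
  weight 0: 1 codewords.
  weight 1: 1 codewords.
  weight 2: 1 codewords.
  weight 3: 2 codewords.
  weight 4: 3 codewords.
  weight 5: 5 codewords.
  weight 6: 3 codewords.
Minimum distance d = smallest w > 0 with A_w > 0 = 1.
Sanity: Σ A_w = 16 = 2^4 = 16 ✓.


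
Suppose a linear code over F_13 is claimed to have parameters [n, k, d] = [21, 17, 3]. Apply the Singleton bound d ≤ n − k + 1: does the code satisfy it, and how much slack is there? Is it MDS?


Singleton RHS = n − k + 1 = 5, slack = 2, bound satisfied, not MDS.

Singleton bound: d ≤ n − k + 1.
Here n = 21, k = 17, so n − k + 1 = 5.
Given d = 3, check d ≤ 5: YES.
Slack = (n − k + 1) − d = 2.
The code is NOT MDS (slack = 2 > 0).
Description: the claimed parameters are [21, 17, 3]_13; such a code would be non-MDS.


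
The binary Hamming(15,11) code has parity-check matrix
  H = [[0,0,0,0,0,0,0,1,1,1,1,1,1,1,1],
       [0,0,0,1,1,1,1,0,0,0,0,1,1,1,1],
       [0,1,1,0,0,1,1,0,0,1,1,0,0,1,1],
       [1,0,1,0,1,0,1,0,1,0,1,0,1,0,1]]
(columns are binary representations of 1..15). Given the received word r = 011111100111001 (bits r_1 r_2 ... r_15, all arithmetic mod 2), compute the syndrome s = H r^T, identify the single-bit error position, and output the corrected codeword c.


s = (0, 0, 1, 1)^T, error position = 3, corrected codeword c = 010111100111001

Compute s = H r^T mod 2 one row at a time:
  s_1 = 0 + 0 + 1 + 1 + 1 + 0 + 0 + 1 = 4 ≡ 0 (mod 2).
  s_2 = 1 + 1 + 1 + 1 + 1 + 0 + 0 + 1 = 6 ≡ 0 (mod 2).
  s_3 = 1 + 1 + 1 + 1 + 1 + 1 + 0 + 1 = 7 ≡ 1 (mod 2).
  s_4 = 0 + 1 + 1 + 1 + 0 + 1 + 0 + 1 = 5 ≡ 1 (mod 2).
s = (0, 0, 1, 1)^T — this equals column 3 of H (binary 0011), so error is at position 3.
Correct: flip bit 3 of r = 011111100111001 to get c = 010111100111001.


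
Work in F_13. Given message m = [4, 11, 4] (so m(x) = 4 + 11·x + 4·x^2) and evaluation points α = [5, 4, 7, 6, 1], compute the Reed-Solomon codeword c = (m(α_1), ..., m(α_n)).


c = [3, 8, 4, 6, 6]

Message polynomial: m(x) = 4 + 11·x + 4·x^2 (mod 13).
For each evaluation point α_i, compute m(α_i) mod 13:
  α_1 = 5: Horner steps 4 → 5 → 3, so m(5) = 3.
  α_2 = 4: Horner steps 4 → 1 → 8, so m(4) = 8.
  α_3 = 7: Horner steps 4 → 0 → 4, so m(7) = 4.
  α_4 = 6: Horner steps 4 → 9 → 6, so m(6) = 6.
  α_5 = 1: Horner steps 4 → 2 → 6, so m(1) = 6.
Codeword c = [3, 8, 4, 6, 6] ∈ F_13^5.


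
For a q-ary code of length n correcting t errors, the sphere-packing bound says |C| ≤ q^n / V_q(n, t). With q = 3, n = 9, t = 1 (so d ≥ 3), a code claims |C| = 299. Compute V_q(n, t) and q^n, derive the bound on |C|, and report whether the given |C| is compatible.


V_q(n, t) = 19, q^n = 19683, Hamming bound = 1035, |C| = 299 ≤ bound (satisfied).

Step 1: Compute V_q(n, t) = Σ_{j=0}^1 C(n, j) (q−1)^j.
  j = 0: C(9,0)·(2)^0 = 1·1 = 1.
  j = 1: C(9,1)·(2)^1 = 9·2 = 18.
  V_q(n, t) = 1 + 18 = 19.
Step 2: q^n = 3^9 = 19683.
Step 3: Hamming bound ⌊q^n / V_q(n,t)⌋ = ⌊19683/19⌋ = 1035.
Step 4: Compare |C| = 299 to 1035: satisfied.
The claimed |C| lies below the Hamming bound.


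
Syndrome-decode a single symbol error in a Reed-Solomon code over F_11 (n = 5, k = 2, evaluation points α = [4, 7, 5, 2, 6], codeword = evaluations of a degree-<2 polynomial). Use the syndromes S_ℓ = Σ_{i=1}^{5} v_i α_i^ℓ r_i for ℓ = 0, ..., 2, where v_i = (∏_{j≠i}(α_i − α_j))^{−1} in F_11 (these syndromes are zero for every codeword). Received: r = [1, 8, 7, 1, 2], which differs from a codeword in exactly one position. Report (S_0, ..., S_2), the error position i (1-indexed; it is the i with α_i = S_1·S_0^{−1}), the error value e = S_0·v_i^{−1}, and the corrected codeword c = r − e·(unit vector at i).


S = (10, 9, 7), error at position 4, error magnitude e = 1, c = [1, 8, 7, 0, 2].

Step 1: column multipliers v_i = (∏_{j≠i}(α_i − α_j))^{−1} mod 11.
  i = 1 (α = 4): (4−7)(4−5)(4−2)(4−6) = (−3)·(−1)·2·(−2) = −12 ≡ 10, so v_1 = 10^{−1} = 10 (mod 11).
  i = 2 (α = 7): (7−4)(7−5)(7−2)(7−6) = 3·2·5·1 = 30 ≡ 8, so v_2 = 8^{−1} = 7 (mod 11).
  i = 3 (α = 5): (5−4)(5−7)(5−2)(5−6) = 1·(−2)·3·(−1) = 6 ≡ 6, so v_3 = 6^{−1} = 2 (mod 11).
  i = 4 (α = 2): (2−4)(2−7)(2−5)(2−6) = (−2)·(−5)·(−3)·(−4) = 120 ≡ 10, so v_4 = 10^{−1} = 10 (mod 11).
  i = 5 (α = 6): (6−4)(6−7)(6−5)(6−2) = 2·(−1)·1·4 = −8 ≡ 3, so v_5 = 3^{−1} = 4 (mod 11).
  v = [10, 7, 2, 10, 4].
Step 2: syndromes of r = [1, 8, 7, 1, 2] (all sums mod 11).
  S_0 = Σ v_i r_i = 10·1 + 7·8 + 2·7 + 10·1 + 4·2 = 98 ≡ 10.
  S_1 = Σ v_i α_i r_i = 10·4·1 + 7·7·8 + 2·5·7 + 10·2·1 + 4·6·2 = 570 ≡ 9.
  α_i^2 mod 11 = [5, 5, 3, 4, 3].
  S_2 = Σ v_i α_i^2 r_i = 10·5·1 + 7·5·8 + 2·3·7 + 10·4·1 + 4·3·2 = 436 ≡ 7.
  S = (10, 9, 7) ≠ 0, so r is not a codeword (an error is present).
Step 3: locate the error. For a single error e at position i, S_ℓ = v_i·e·α_i^ℓ, so α_err = S_1/S_0.
  S_0^{−1} = 10^{−1} = 10 (mod 11), so α_err = 9·10 = 90 ≡ 2 = α_4. Error position i = 4.
  Consistency check: S_2/S_1 = 7·5 = 35 ≡ 2 = α_err ✓ (single-error assumption holds).
Step 4: error magnitude e = S_0/v_4 = S_0·∏_{j≠4}(α_4 − α_j) = 10·10 = 100 ≡ 1 (mod 11).
Step 5: correct position 4: c_4 = r_4 − e = 1 − 1 ≡ 0 (mod 11). Hence c = [1, 8, 7, 0, 2].
  Check: interpolating c through the α_i gives m(x) = 10 + 6·x (degree < 2) with m(α_i) = c_i for every i, so c is indeed a codeword.


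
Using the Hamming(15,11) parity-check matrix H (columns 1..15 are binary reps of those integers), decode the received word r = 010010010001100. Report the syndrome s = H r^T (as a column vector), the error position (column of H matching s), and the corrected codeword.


s = (1, 1, 1, 0)^T, error position = 14, corrected codeword c = 010010010001110

Compute s = H r^T mod 2 one row at a time:
  s_1 = 1 + 0 + 0 + 0 + 1 + 1 + 0 + 0 = 3 ≡ 1 (mod 2).
  s_2 = 0 + 1 + 0 + 0 + 1 + 1 + 0 + 0 = 3 ≡ 1 (mod 2).
  s_3 = 1 + 0 + 0 + 0 + 0 + 0 + 0 + 0 = 1 ≡ 1 (mod 2).
  s_4 = 0 + 0 + 1 + 0 + 0 + 0 + 1 + 0 = 2 ≡ 0 (mod 2).
s = (1, 1, 1, 0)^T — this equals column 14 of H (binary 1110), so error is at position 14.
Correct: flip bit 14 of r = 010010010001100 to get c = 010010010001110.


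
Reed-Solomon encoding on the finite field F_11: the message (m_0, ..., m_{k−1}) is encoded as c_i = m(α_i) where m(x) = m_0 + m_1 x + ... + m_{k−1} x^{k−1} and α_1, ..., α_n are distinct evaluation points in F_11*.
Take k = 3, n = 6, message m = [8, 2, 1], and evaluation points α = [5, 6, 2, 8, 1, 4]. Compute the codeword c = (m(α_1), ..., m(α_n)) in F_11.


c = [10, 1, 5, 0, 0, 10]

Message polynomial: m(x) = 8 + 2·x + 1·x^2 (mod 11).
For each evaluation point α_i, compute m(α_i) mod 11:
  α_1 = 5: Horner steps 1 → 7 → 10, so m(5) = 10.
  α_2 = 6: Horner steps 1 → 8 → 1, so m(6) = 1.
  α_3 = 2: Horner steps 1 → 4 → 5, so m(2) = 5.
  α_4 = 8: Horner steps 1 → 10 → 0, so m(8) = 0.
  α_5 = 1: Horner steps 1 → 3 → 0, so m(1) = 0.
  α_6 = 4: Horner steps 1 → 6 → 10, so m(4) = 10.
Codeword c = [10, 1, 5, 0, 0, 10] ∈ F_11^6.


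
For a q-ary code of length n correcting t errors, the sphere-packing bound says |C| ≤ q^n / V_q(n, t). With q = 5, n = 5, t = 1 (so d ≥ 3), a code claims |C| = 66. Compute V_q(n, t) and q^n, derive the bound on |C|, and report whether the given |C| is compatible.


V_q(n, t) = 21, q^n = 3125, Hamming bound = 148, |C| = 66 ≤ bound (satisfied).

Step 1: Compute V_q(n, t) = Σ_{j=0}^1 C(n, j) (q−1)^j.
  j = 0: C(5,0)·(4)^0 = 1·1 = 1.
  j = 1: C(5,1)·(4)^1 = 5·4 = 20.
  V_q(n, t) = 1 + 20 = 21.
Step 2: q^n = 5^5 = 3125.
Step 3: Hamming bound ⌊q^n / V_q(n,t)⌋ = ⌊3125/21⌋ = 148.
Step 4: Compare |C| = 66 to 148: satisfied.
The claimed |C| lies below the Hamming bound.


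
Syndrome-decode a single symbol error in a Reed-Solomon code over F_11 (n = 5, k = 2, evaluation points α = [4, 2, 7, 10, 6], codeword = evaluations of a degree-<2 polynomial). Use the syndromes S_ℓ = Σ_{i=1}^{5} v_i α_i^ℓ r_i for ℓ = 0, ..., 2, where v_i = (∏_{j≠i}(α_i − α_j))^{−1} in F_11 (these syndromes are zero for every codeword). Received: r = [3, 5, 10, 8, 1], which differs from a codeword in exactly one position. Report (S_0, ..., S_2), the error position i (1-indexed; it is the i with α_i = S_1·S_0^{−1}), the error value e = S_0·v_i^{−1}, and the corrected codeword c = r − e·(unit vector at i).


S = (1, 7, 5), error at position 3, error magnitude e = 10, c = [3, 5, 0, 8, 1].

Step 1: column multipliers v_i = (∏_{j≠i}(α_i − α_j))^{−1} mod 11.
  i = 1 (α = 4): (4−2)(4−7)(4−10)(4−6) = 2·(−3)·(−6)·(−2) = −72 ≡ 5, so v_1 = 5^{−1} = 9 (mod 11).
  i = 2 (α = 2): (2−4)(2−7)(2−10)(2−6) = (−2)·(−5)·(−8)·(−4) = 320 ≡ 1, so v_2 = 1^{−1} = 1 (mod 11).
  i = 3 (α = 7): (7−4)(7−2)(7−10)(7−6) = 3·5·(−3)·1 = −45 ≡ 10, so v_3 = 10^{−1} = 10 (mod 11).
  i = 4 (α = 10): (10−4)(10−2)(10−7)(10−6) = 6·8·3·4 = 576 ≡ 4, so v_4 = 4^{−1} = 3 (mod 11).
  i = 5 (α = 6): (6−4)(6−2)(6−7)(6−10) = 2·4·(−1)·(−4) = 32 ≡ 10, so v_5 = 10^{−1} = 10 (mod 11).
  v = [9, 1, 10, 3, 10].
Step 2: syndromes of r = [3, 5, 10, 8, 1] (all sums mod 11).
  S_0 = Σ v_i r_i = 9·3 + 1·5 + 10·10 + 3·8 + 10·1 = 166 ≡ 1.
  S_1 = Σ v_i α_i r_i = 9·4·3 + 1·2·5 + 10·7·10 + 3·10·8 + 10·6·1 = 1118 ≡ 7.
  α_i^2 mod 11 = [5, 4, 5, 1, 3].
  S_2 = Σ v_i α_i^2 r_i = 9·5·3 + 1·4·5 + 10·5·10 + 3·1·8 + 10·3·1 = 709 ≡ 5.
  S = (1, 7, 5) ≠ 0, so r is not a codeword (an error is present).
Step 3: locate the error. For a single error e at position i, S_ℓ = v_i·e·α_i^ℓ, so α_err = S_1/S_0.
  S_0^{−1} = 1^{−1} = 1 (mod 11), so α_err = 7·1 = 7 ≡ 7 = α_3. Error position i = 3.
  Consistency check: S_2/S_1 = 5·8 = 40 ≡ 7 = α_err ✓ (single-error assumption holds).
Step 4: error magnitude e = S_0/v_3 = S_0·∏_{j≠3}(α_3 − α_j) = 1·10 = 10 ≡ 10 (mod 11).
Step 5: correct position 3: c_3 = r_3 − e = 10 − 10 ≡ 0 (mod 11). Hence c = [3, 5, 0, 8, 1].
  Check: interpolating c through the α_i gives m(x) = 7 + 10·x (degree < 2) with m(α_i) = c_i for every i, so c is indeed a codeword.


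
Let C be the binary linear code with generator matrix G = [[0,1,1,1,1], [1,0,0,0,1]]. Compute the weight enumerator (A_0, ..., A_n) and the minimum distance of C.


Weight distribution: A_0 = 1, A_2 = 1, A_4 = 2. Minimum distance d = 2.

Enumerate all 2^2 = 4 messages m ∈ F_2^2.
For each, compute codeword c = mG in F_2^5, then tally its weight.
  m = 00 → c = 00000, weight = 0.
  m = 10 → c = 01111, weight = 4.
  m = 01 → c = 10001, weight = 2.
  m = 11 → c = 11110, weight = 4.
Tally weights:
  weight 0: 1 codewords.
  weight 2: 1 codewords.
  weight 4: 2 codewords.
Minimum distance d = smallest w > 0 with A_w > 0 = 2.
Sanity: Σ A_w = 4 = 2^2 = 4 ✓.


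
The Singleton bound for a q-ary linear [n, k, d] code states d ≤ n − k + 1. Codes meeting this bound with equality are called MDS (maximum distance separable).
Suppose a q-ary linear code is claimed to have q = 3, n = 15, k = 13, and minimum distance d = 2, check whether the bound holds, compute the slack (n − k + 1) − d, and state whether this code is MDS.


Singleton RHS = n − k + 1 = 3, slack = 1, bound satisfied, not MDS.

Singleton bound: d ≤ n − k + 1.
Here n = 15, k = 13, so n − k + 1 = 3.
Given d = 2, check d ≤ 3: YES.
Slack = (n − k + 1) − d = 1.
The code is NOT MDS (slack = 1 > 0).
Description: the claimed parameters are [15, 13, 2]_3; such a code would be non-MDS.


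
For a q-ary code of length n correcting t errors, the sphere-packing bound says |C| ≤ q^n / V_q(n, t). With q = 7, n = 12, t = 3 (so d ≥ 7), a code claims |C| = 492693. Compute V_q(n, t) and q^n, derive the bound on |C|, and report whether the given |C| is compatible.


V_q(n, t) = 49969, q^n = 13841287201, Hamming bound = 276997, |C| = 492693 > bound (violated).

Step 1: Compute V_q(n, t) = Σ_{j=0}^3 C(n, j) (q−1)^j.
  j = 0: C(12,0)·(6)^0 = 1·1 = 1.
  j = 1: C(12,1)·(6)^1 = 12·6 = 72.
  j = 2: C(12,2)·(6)^2 = 66·36 = 2376.
  j = 3: C(12,3)·(6)^3 = 220·216 = 47520.
  V_q(n, t) = 1 + 72 + 2376 + 47520 = 49969.
Step 2: q^n = 7^12 = 13841287201.
Step 3: Hamming bound ⌊q^n / V_q(n,t)⌋ = ⌊13841287201/49969⌋ = 276997.
Step 4: Compare |C| = 492693 to 276997: violated.
The claimed |C| lies above the Hamming bound, so no 7-ary code of length 12 with d ≥ 7 can have 492693 codewords.


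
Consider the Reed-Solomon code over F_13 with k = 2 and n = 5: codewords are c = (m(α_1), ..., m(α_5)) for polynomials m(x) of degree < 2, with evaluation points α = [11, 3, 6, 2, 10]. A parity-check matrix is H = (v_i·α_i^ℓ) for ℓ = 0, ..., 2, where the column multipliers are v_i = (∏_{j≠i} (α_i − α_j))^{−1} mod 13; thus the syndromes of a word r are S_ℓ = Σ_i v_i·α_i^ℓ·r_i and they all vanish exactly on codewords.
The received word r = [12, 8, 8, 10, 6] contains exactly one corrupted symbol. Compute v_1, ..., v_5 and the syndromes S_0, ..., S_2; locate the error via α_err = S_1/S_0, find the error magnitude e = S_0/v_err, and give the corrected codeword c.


S = (5, 2, 6), error at position 2, error magnitude e = 5, c = [12, 3, 8, 10, 6].

Step 1: column multipliers v_i = (∏_{j≠i}(α_i − α_j))^{−1} mod 13.
  i = 1 (α = 11): (11−3)(11−6)(11−2)(11−10) = 8·5·9·1 = 360 ≡ 9, so v_1 = 9^{−1} = 3 (mod 13).
  i = 2 (α = 3): (3−11)(3−6)(3−2)(3−10) = (−8)·(−3)·1·(−7) = −168 ≡ 1, so v_2 = 1^{−1} = 1 (mod 13).
  i = 3 (α = 6): (6−11)(6−3)(6−2)(6−10) = (−5)·3·4·(−4) = 240 ≡ 6, so v_3 = 6^{−1} = 11 (mod 13).
  i = 4 (α = 2): (2−11)(2−3)(2−6)(2−10) = (−9)·(−1)·(−4)·(−8) = 288 ≡ 2, so v_4 = 2^{−1} = 7 (mod 13).
  i = 5 (α = 10): (10−11)(10−3)(10−6)(10−2) = (−1)·7·4·8 = −224 ≡ 10, so v_5 = 10^{−1} = 4 (mod 13).
  v = [3, 1, 11, 7, 4].
Step 2: syndromes of r = [12, 8, 8, 10, 6] (all sums mod 13).
  S_0 = Σ v_i r_i = 3·12 + 1·8 + 11·8 + 7·10 + 4·6 = 226 ≡ 5.
  S_1 = Σ v_i α_i r_i = 3·11·12 + 1·3·8 + 11·6·8 + 7·2·10 + 4·10·6 = 1328 ≡ 2.
  α_i^2 mod 13 = [4, 9, 10, 4, 9].
  S_2 = Σ v_i α_i^2 r_i = 3·4·12 + 1·9·8 + 11·10·8 + 7·4·10 + 4·9·6 = 1592 ≡ 6.
  S = (5, 2, 6) ≠ 0, so r is not a codeword (an error is present).
Step 3: locate the error. For a single error e at position i, S_ℓ = v_i·e·α_i^ℓ, so α_err = S_1/S_0.
  S_0^{−1} = 5^{−1} = 8 (mod 13), so α_err = 2·8 = 16 ≡ 3 = α_2. Error position i = 2.
  Consistency check: S_2/S_1 = 6·7 = 42 ≡ 3 = α_err ✓ (single-error assumption holds).
Step 4: error magnitude e = S_0/v_2 = S_0·∏_{j≠2}(α_2 − α_j) = 5·1 = 5 ≡ 5 (mod 13).
Step 5: correct position 2: c_2 = r_2 − e = 8 − 5 ≡ 3 (mod 13). Hence c = [12, 3, 8, 10, 6].
  Check: interpolating c through the α_i gives m(x) = 11 + 6·x (degree < 2) with m(α_i) = c_i for every i, so c is indeed a codeword.


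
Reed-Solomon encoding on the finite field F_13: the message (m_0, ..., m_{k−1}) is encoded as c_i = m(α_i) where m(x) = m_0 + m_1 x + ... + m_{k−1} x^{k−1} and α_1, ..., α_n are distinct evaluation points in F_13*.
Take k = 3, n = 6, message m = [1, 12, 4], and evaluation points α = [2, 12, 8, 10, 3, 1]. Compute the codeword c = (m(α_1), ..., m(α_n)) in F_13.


c = [2, 6, 2, 1, 8, 4]

Message polynomial: m(x) = 1 + 12·x + 4·x^2 (mod 13).
For each evaluation point α_i, compute m(α_i) mod 13:
  α_1 = 2: Horner steps 4 → 7 → 2, so m(2) = 2.
  α_2 = 12: Horner steps 4 → 8 → 6, so m(12) = 6.
  α_3 = 8: Horner steps 4 → 5 → 2, so m(8) = 2.
  α_4 = 10: Horner steps 4 → 0 → 1, so m(10) = 1.
  α_5 = 3: Horner steps 4 → 11 → 8, so m(3) = 8.
  α_6 = 1: Horner steps 4 → 3 → 4, so m(1) = 4.
Codeword c = [2, 6, 2, 1, 8, 4] ∈ F_13^6.


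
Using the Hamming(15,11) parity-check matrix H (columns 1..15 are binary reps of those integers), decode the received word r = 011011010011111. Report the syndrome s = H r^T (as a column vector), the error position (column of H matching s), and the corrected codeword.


s = (0, 0, 0, 1)^T, error position = 1, corrected codeword c = 111011010011111

Compute s = H r^T mod 2 one row at a time:
  s_1 = 1 + 0 + 0 + 1 + 1 + 1 + 1 + 1 = 6 ≡ 0 (mod 2).
  s_2 = 0 + 1 + 1 + 0 + 1 + 1 + 1 + 1 = 6 ≡ 0 (mod 2).
  s_3 = 1 + 1 + 1 + 0 + 0 + 1 + 1 + 1 = 6 ≡ 0 (mod 2).
  s_4 = 0 + 1 + 1 + 0 + 0 + 1 + 1 + 1 = 5 ≡ 1 (mod 2).
s = (0, 0, 0, 1)^T — this equals column 1 of H (binary 0001), so error is at position 1.
Correct: flip bit 1 of r = 011011010011111 to get c = 111011010011111.


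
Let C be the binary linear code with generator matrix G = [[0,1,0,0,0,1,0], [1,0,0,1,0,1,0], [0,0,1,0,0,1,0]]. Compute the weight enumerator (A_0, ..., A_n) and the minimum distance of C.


Weight distribution: A_0 = 1, A_2 = 3, A_3 = 3, A_5 = 1. Minimum distance d = 2.

Enumerate all 2^3 = 8 messages m ∈ F_2^3.
For each, compute codeword c = mG in F_2^7, then tally its weight.
  m = 000 → c = 0000000, weight = 0.
  m = 100 → c = 0100010, weight = 2.
  m = 010 → c = 1001010, weight = 3.
  m = 110 → c = 1101000, weight = 3.
  m = 001 → c = 0010010, weight = 2.
  m = 101 → c = 0110000, weight = 2.
  m = 011 → c = 1011000, weight = 3.
  m = 111 → c = 1111010, weight = 5.
Tally weights:
  weight 0: 1 codewords.
  weight 2: 3 codewords.
  weight 3: 3 codewords.
  weight 5: 1 codewords.
Minimum distance d = smallest w > 0 with A_w > 0 = 2.
Sanity: Σ A_w = 8 = 2^3 = 8 ✓.


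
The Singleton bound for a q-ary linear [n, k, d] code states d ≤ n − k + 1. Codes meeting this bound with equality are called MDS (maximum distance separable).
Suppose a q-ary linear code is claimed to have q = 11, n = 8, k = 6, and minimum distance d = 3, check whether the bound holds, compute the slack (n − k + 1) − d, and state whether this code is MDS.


Singleton RHS = n − k + 1 = 3, slack = 0, bound satisfied, MDS.

Singleton bound: d ≤ n − k + 1.
Here n = 8, k = 6, so n − k + 1 = 3.
Given d = 3, check d ≤ 3: YES.
Slack = (n − k + 1) − d = 0.
The code is MDS (slack = 0).
Description: the claimed parameters are [8, 6, 3]_11; such a code would be MDS (meets Singleton bound).


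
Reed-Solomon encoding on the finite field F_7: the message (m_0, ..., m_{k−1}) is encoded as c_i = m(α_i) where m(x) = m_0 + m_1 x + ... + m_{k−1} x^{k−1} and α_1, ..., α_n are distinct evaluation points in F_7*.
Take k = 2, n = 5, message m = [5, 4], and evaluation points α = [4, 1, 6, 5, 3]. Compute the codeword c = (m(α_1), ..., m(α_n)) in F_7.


c = [0, 2, 1, 4, 3]

Message polynomial: m(x) = 5 + 4·x (mod 7).
For each evaluation point α_i, compute m(α_i) mod 7:
  α_1 = 4: Horner steps 4 → 0, so m(4) = 0.
  α_2 = 1: Horner steps 4 → 2, so m(1) = 2.
  α_3 = 6: Horner steps 4 → 1, so m(6) = 1.
  α_4 = 5: Horner steps 4 → 4, so m(5) = 4.
  α_5 = 3: Horner steps 4 → 3, so m(3) = 3.
Codeword c = [0, 2, 1, 4, 3] ∈ F_7^5.


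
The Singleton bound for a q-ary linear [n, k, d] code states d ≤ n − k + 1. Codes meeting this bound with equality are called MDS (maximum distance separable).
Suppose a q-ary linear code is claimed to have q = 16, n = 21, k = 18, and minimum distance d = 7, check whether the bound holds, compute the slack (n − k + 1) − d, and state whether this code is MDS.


Singleton RHS = n − k + 1 = 4, slack = -3, bound violated (no such code; not MDS).

Singleton bound: d ≤ n − k + 1.
Here n = 21, k = 18, so n − k + 1 = 4.
Given d = 7, check d ≤ 4: NO.
Slack = (n − k + 1) − d = -3.
The slack is negative: d = 7 exceeds n − k + 1 = 4 by 3, so the Singleton bound is violated and no linear [21, 18, 7]_16 code can exist. In particular it is not MDS (MDS requires d = n − k + 1 exactly).
Description: the claimed parameters are [21, 18, 7]_16; such a code would be impossible (violates the Singleton bound).


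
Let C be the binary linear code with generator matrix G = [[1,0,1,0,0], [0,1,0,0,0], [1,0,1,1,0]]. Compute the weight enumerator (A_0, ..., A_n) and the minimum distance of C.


Weight distribution: A_0 = 1, A_1 = 2, A_2 = 2, A_3 = 2, A_4 = 1. Minimum distance d = 1.

Enumerate all 2^3 = 8 messages m ∈ F_2^3.
For each, compute codeword c = mG in F_2^5, then tally its weight.
  m = 000 → c = 00000, weight = 0.
  m = 100 → c = 10100, weight = 2.
  m = 010 → c = 01000, weight = 1.
  m = 110 → c = 11100, weight = 3.
  m = 001 → c = 10110, weight = 3.
  m = 101 → c = 00010, weight = 1.
  m = 011 → c = 11110, weight = 4.
  m = 111 → c = 01010, weight = 2.
Tally weights:
  weight 0: 1 codewords.
  weight 1: 2 codewords.
  weight 2: 2 codewords.
  weight 3: 2 codewords.
  weight 4: 1 codewords.
Minimum distance d = smallest w > 0 with A_w > 0 = 1.
Sanity: Σ A_w = 8 = 2^3 = 8 ✓.


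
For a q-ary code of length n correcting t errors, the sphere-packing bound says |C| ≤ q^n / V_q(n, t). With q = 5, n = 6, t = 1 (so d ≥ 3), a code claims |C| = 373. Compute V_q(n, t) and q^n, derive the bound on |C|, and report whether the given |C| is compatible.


V_q(n, t) = 25, q^n = 15625, Hamming bound = 625, |C| = 373 ≤ bound (satisfied).

Step 1: Compute V_q(n, t) = Σ_{j=0}^1 C(n, j) (q−1)^j.
  j = 0: C(6,0)·(4)^0 = 1·1 = 1.
  j = 1: C(6,1)·(4)^1 = 6·4 = 24.
  V_q(n, t) = 1 + 24 = 25.
Step 2: q^n = 5^6 = 15625.
Step 3: Hamming bound ⌊q^n / V_q(n,t)⌋ = ⌊15625/25⌋ = 625.
Step 4: Compare |C| = 373 to 625: satisfied.
The claimed |C| lies below the Hamming bound.


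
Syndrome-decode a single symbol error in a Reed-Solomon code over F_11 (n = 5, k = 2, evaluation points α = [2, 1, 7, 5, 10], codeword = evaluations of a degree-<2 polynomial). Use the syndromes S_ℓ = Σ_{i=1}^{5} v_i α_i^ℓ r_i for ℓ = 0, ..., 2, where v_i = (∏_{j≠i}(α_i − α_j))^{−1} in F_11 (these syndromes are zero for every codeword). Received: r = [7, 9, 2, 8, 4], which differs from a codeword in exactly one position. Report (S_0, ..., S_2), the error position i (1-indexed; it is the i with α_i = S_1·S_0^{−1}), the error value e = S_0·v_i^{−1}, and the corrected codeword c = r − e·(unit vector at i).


S = (1, 2, 4), error at position 1, error magnitude e = 1, c = [6, 9, 2, 8, 4].

Step 1: column multipliers v_i = (∏_{j≠i}(α_i − α_j))^{−1} mod 11.
  i = 1 (α = 2): (2−1)(2−7)(2−5)(2−10) = 1·(−5)·(−3)·(−8) = −120 ≡ 1, so v_1 = 1^{−1} = 1 (mod 11).
  i = 2 (α = 1): (1−2)(1−7)(1−5)(1−10) = (−1)·(−6)·(−4)·(−9) = 216 ≡ 7, so v_2 = 7^{−1} = 8 (mod 11).
  i = 3 (α = 7): (7−2)(7−1)(7−5)(7−10) = 5·6·2·(−3) = −180 ≡ 7, so v_3 = 7^{−1} = 8 (mod 11).
  i = 4 (α = 5): (5−2)(5−1)(5−7)(5−10) = 3·4·(−2)·(−5) = 120 ≡ 10, so v_4 = 10^{−1} = 10 (mod 11).
  i = 5 (α = 10): (10−2)(10−1)(10−7)(10−5) = 8·9·3·5 = 1080 ≡ 2, so v_5 = 2^{−1} = 6 (mod 11).
  v = [1, 8, 8, 10, 6].
Step 2: syndromes of r = [7, 9, 2, 8, 4] (all sums mod 11).
  S_0 = Σ v_i r_i = 1·7 + 8·9 + 8·2 + 10·8 + 6·4 = 199 ≡ 1.
  S_1 = Σ v_i α_i r_i = 1·2·7 + 8·1·9 + 8·7·2 + 10·5·8 + 6·10·4 = 838 ≡ 2.
  α_i^2 mod 11 = [4, 1, 5, 3, 1].
  S_2 = Σ v_i α_i^2 r_i = 1·4·7 + 8·1·9 + 8·5·2 + 10·3·8 + 6·1·4 = 444 ≡ 4.
  S = (1, 2, 4) ≠ 0, so r is not a codeword (an error is present).
Step 3: locate the error. For a single error e at position i, S_ℓ = v_i·e·α_i^ℓ, so α_err = S_1/S_0.
  S_0^{−1} = 1^{−1} = 1 (mod 11), so α_err = 2·1 = 2 ≡ 2 = α_1. Error position i = 1.
  Consistency check: S_2/S_1 = 4·6 = 24 ≡ 2 = α_err ✓ (single-error assumption holds).
Step 4: error magnitude e = S_0/v_1 = S_0·∏_{j≠1}(α_1 − α_j) = 1·1 = 1 ≡ 1 (mod 11).
Step 5: correct position 1: c_1 = r_1 − e = 7 − 1 ≡ 6 (mod 11). Hence c = [6, 9, 2, 8, 4].
  Check: interpolating c through the α_i gives m(x) = 1 + 8·x (degree < 2) with m(α_i) = c_i for every i, so c is indeed a codeword.


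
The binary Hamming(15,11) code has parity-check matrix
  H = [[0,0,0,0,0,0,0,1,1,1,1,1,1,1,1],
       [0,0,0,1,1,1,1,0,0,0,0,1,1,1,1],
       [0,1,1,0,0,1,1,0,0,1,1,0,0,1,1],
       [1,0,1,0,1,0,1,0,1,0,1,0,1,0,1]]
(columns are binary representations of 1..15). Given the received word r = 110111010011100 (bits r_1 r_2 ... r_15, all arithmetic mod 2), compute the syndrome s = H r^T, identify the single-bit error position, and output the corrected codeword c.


s = (0, 1, 1, 0)^T, error position = 6, corrected codeword c = 110110010011100

Compute s = H r^T mod 2 one row at a time:
  s_1 = 1 + 0 + 0 + 1 + 1 + 1 + 0 + 0 = 4 ≡ 0 (mod 2).
  s_2 = 1 + 1 + 1 + 0 + 1 + 1 + 0 + 0 = 5 ≡ 1 (mod 2).
  s_3 = 1 + 0 + 1 + 0 + 0 + 1 + 0 + 0 = 3 ≡ 1 (mod 2).
  s_4 = 1 + 0 + 1 + 0 + 0 + 1 + 1 + 0 = 4 ≡ 0 (mod 2).
s = (0, 1, 1, 0)^T — this equals column 6 of H (binary 0110), so error is at position 6.
Correct: flip bit 6 of r = 110111010011100 to get c = 110110010011100.


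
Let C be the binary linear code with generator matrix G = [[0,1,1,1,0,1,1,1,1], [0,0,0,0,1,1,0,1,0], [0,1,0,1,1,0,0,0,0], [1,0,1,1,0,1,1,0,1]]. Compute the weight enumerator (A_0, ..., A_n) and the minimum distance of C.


Weight distribution: A_0 = 1, A_3 = 5, A_4 = 3, A_6 = 4, A_7 = 3. Minimum distance d = 3.

Enumerate all 2^4 = 16 messages m ∈ F_2^4.
For each, compute codeword c = mG in F_2^9, then tally its weight.
  m = 0000 → c = 000000000, weight = 0.
  m = 1000 → c = 011101111, weight = 7.
  m = 0100 → c = 000011010, weight = 3.
  m = 1100 → c = 011110101, weight = 6.
  m = 0010 → c = 010110000, weight = 3.
  m = 1010 → c = 001011111, weight = 6.
  m = 0110 → c = 010101010, weight = 4.
  m = 1110 → c = 001000101, weight = 3.
  m = 0001 → c = 101101101, weight = 6.
  m = 1001 → c = 110000010, weight = 3.
  m = 0101 → c = 101110111, weight = 7.
  m = 1101 → c = 110011000, weight = 4.
  m = 0011 → c = 111011101, weight = 7.
  m = 1011 → c = 100110010, weight = 4.
  m = 0111 → c = 111000111, weight = 6.
  m = 1111 → c = 100101000, weight = 3.
Tally weights:
  weight 0: 1 codewords.
  weight 3: 5 codewords.
  weight 4: 3 codewords.
  weight 6: 4 codewords.
  weight 7: 3 codewords.
Minimum distance d = smallest w > 0 with A_w > 0 = 3.
Sanity: Σ A_w = 16 = 2^4 = 16 ✓.


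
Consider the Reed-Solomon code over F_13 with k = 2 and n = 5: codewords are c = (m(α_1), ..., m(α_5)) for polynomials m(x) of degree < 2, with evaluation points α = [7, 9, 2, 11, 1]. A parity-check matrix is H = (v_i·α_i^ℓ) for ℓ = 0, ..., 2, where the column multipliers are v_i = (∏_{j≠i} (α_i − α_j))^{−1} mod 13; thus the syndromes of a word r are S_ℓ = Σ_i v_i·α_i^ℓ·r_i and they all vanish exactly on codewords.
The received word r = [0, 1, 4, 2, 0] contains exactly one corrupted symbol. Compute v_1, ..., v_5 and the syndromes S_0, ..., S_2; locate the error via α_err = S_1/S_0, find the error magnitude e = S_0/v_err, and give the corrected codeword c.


S = (10, 10, 10), error at position 5, error magnitude e = 3, c = [0, 1, 4, 2, 10].

Step 1: column multipliers v_i = (∏_{j≠i}(α_i − α_j))^{−1} mod 13.
  i = 1 (α = 7): (7−9)(7−2)(7−11)(7−1) = (−2)·5·(−4)·6 = 240 ≡ 6, so v_1 = 6^{−1} = 11 (mod 13).
  i = 2 (α = 9): (9−7)(9−2)(9−11)(9−1) = 2·7·(−2)·8 = −224 ≡ 10, so v_2 = 10^{−1} = 4 (mod 13).
  i = 3 (α = 2): (2−7)(2−9)(2−11)(2−1) = (−5)·(−7)·(−9)·1 = −315 ≡ 10, so v_3 = 10^{−1} = 4 (mod 13).
  i = 4 (α = 11): (11−7)(11−9)(11−2)(11−1) = 4·2·9·10 = 720 ≡ 5, so v_4 = 5^{−1} = 8 (mod 13).
  i = 5 (α = 1): (1−7)(1−9)(1−2)(1−11) = (−6)·(−8)·(−1)·(−10) = 480 ≡ 12, so v_5 = 12^{−1} = 12 (mod 13).
  v = [11, 4, 4, 8, 12].
Step 2: syndromes of r = [0, 1, 4, 2, 0] (all sums mod 13).
  S_0 = Σ v_i r_i = 11·0 + 4·1 + 4·4 + 8·2 + 12·0 = 36 ≡ 10.
  S_1 = Σ v_i α_i r_i = 11·7·0 + 4·9·1 + 4·2·4 + 8·11·2 + 12·1·0 = 244 ≡ 10.
  α_i^2 mod 13 = [10, 3, 4, 4, 1].
  S_2 = Σ v_i α_i^2 r_i = 11·10·0 + 4·3·1 + 4·4·4 + 8·4·2 + 12·1·0 = 140 ≡ 10.
  S = (10, 10, 10) ≠ 0, so r is not a codeword (an error is present).
Step 3: locate the error. For a single error e at position i, S_ℓ = v_i·e·α_i^ℓ, so α_err = S_1/S_0.
  S_0^{−1} = 10^{−1} = 4 (mod 13), so α_err = 10·4 = 40 ≡ 1 = α_5. Error position i = 5.
  Consistency check: S_2/S_1 = 10·4 = 40 ≡ 1 = α_err ✓ (single-error assumption holds).
Step 4: error magnitude e = S_0/v_5 = S_0·∏_{j≠5}(α_5 − α_j) = 10·12 = 120 ≡ 3 (mod 13).
Step 5: correct position 5: c_5 = r_5 − e = 0 − 3 ≡ 10 (mod 13). Hence c = [0, 1, 4, 2, 10].
  Check: interpolating c through the α_i gives m(x) = 3 + 7·x (degree < 2) with m(α_i) = c_i for every i, so c is indeed a codeword.


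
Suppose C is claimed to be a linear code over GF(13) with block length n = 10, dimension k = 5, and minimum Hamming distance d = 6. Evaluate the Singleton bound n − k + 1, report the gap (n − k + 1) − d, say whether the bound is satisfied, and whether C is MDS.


Singleton RHS = n − k + 1 = 6, slack = 0, bound satisfied, MDS.

Singleton bound: d ≤ n − k + 1.
Here n = 10, k = 5, so n − k + 1 = 6.
Given d = 6, check d ≤ 6: YES.
Slack = (n − k + 1) − d = 0.
The code is MDS (slack = 0).
Description: the claimed parameters are [10, 5, 6]_13; such a code would be MDS (meets Singleton bound).


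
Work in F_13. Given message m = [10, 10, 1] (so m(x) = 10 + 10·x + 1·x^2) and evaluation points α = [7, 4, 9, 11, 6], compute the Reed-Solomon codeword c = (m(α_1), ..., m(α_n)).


c = [12, 1, 12, 7, 2]

Message polynomial: m(x) = 10 + 10·x + 1·x^2 (mod 13).
For each evaluation point α_i, compute m(α_i) mod 13:
  α_1 = 7: Horner steps 1 → 4 → 12, so m(7) = 12.
  α_2 = 4: Horner steps 1 → 1 → 1, so m(4) = 1.
  α_3 = 9: Horner steps 1 → 6 → 12, so m(9) = 12.
  α_4 = 11: Horner steps 1 → 8 → 7, so m(11) = 7.
  α_5 = 6: Horner steps 1 → 3 → 2, so m(6) = 2.
Codeword c = [12, 1, 12, 7, 2] ∈ F_13^5.


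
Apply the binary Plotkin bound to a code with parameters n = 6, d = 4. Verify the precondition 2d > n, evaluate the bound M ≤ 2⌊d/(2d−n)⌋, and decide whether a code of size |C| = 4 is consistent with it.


Plotkin bound M ≤ 4; given |C| = 4 ≤ bound (satisfied).

Check applicability: 2d = 8, n = 6.
2d − n = 2 > 0, so Plotkin applies.
Compute d/(2d−n) = 4/2 ≈ 2.0000.
⌊d/(2d−n)⌋ = 2.
Plotkin bound: M ≤ 2·2 = 4.
Given |C| = 4, check: satisfied.
This |C| is at the Plotkin bound.


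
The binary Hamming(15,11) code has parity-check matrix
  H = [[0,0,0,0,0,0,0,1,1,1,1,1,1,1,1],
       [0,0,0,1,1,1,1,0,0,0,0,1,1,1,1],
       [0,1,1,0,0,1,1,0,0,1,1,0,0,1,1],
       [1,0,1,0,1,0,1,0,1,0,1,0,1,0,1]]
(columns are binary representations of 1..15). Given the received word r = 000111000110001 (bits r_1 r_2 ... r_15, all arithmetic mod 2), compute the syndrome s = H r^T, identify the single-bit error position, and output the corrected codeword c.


s = (1, 0, 0, 1)^T, error position = 9, corrected codeword c = 000111001110001

Compute s = H r^T mod 2 one row at a time:
  s_1 = 0 + 0 + 1 + 1 + 0 + 0 + 0 + 1 = 3 ≡ 1 (mod 2).
  s_2 = 1 + 1 + 1 + 0 + 0 + 0 + 0 + 1 = 4 ≡ 0 (mod 2).
  s_3 = 0 + 0 + 1 + 0 + 1 + 1 + 0 + 1 = 4 ≡ 0 (mod 2).
  s_4 = 0 + 0 + 1 + 0 + 0 + 1 + 0 + 1 = 3 ≡ 1 (mod 2).
s = (1, 0, 0, 1)^T — this equals column 9 of H (binary 1001), so error is at position 9.
Correct: flip bit 9 of r = 000111000110001 to get c = 000111001110001.


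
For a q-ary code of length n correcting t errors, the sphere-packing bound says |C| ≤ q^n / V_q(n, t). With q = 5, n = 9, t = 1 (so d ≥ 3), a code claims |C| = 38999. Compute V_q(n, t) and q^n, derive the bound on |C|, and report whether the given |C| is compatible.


V_q(n, t) = 37, q^n = 1953125, Hamming bound = 52787, |C| = 38999 ≤ bound (satisfied).

Step 1: Compute V_q(n, t) = Σ_{j=0}^1 C(n, j) (q−1)^j.
  j = 0: C(9,0)·(4)^0 = 1·1 = 1.
  j = 1: C(9,1)·(4)^1 = 9·4 = 36.
  V_q(n, t) = 1 + 36 = 37.
Step 2: q^n = 5^9 = 1953125.
Step 3: Hamming bound ⌊q^n / V_q(n,t)⌋ = ⌊1953125/37⌋ = 52787.
Step 4: Compare |C| = 38999 to 52787: satisfied.
The claimed |C| lies below the Hamming bound.


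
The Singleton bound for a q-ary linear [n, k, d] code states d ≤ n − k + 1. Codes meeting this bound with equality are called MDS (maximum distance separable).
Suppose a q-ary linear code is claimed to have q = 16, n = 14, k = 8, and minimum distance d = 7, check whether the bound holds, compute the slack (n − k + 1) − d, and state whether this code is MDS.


Singleton RHS = n − k + 1 = 7, slack = 0, bound satisfied, MDS.

Singleton bound: d ≤ n − k + 1.
Here n = 14, k = 8, so n − k + 1 = 7.
Given d = 7, check d ≤ 7: YES.
Slack = (n − k + 1) − d = 0.
The code is MDS (slack = 0).
Description: the claimed parameters are [14, 8, 7]_16; such a code would be MDS (meets Singleton bound).


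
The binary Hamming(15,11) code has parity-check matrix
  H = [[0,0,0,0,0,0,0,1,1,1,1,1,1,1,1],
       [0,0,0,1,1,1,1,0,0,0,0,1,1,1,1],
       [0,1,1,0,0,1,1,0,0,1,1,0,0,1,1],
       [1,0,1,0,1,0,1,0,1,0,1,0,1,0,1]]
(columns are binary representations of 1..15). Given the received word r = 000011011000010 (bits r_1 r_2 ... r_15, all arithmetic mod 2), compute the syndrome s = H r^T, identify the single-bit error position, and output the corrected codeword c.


s = (1, 1, 0, 0)^T, error position = 12, corrected codeword c = 000011011001010

Compute s = H r^T mod 2 one row at a time:
  s_1 = 1 + 1 + 0 + 0 + 0 + 0 + 1 + 0 = 3 ≡ 1 (mod 2).
  s_2 = 0 + 1 + 1 + 0 + 0 + 0 + 1 + 0 = 3 ≡ 1 (mod 2).
  s_3 = 0 + 0 + 1 + 0 + 0 + 0 + 1 + 0 = 2 ≡ 0 (mod 2).
  s_4 = 0 + 0 + 1 + 0 + 1 + 0 + 0 + 0 = 2 ≡ 0 (mod 2).
s = (1, 1, 0, 0)^T — this equals column 12 of H (binary 1100), so error is at position 12.
Correct: flip bit 12 of r = 000011011000010 to get c = 000011011001010.


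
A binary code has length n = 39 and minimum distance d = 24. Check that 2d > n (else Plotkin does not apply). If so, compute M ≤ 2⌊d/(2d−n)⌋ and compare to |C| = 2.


Plotkin bound M ≤ 4; given |C| = 2 ≤ bound (satisfied).

Check applicability: 2d = 48, n = 39.
2d − n = 9 > 0, so Plotkin applies.
Compute d/(2d−n) = 24/9 ≈ 2.6667.
⌊d/(2d−n)⌋ = 2.
Plotkin bound: M ≤ 2·2 = 4.
Given |C| = 2, check: satisfied.
This |C| is below the Plotkin bound.


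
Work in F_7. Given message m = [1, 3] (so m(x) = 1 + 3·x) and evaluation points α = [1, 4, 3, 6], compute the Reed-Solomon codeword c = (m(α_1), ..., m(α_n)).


c = [4, 6, 3, 5]

Message polynomial: m(x) = 1 + 3·x (mod 7).
For each evaluation point α_i, compute m(α_i) mod 7:
  α_1 = 1: Horner steps 3 → 4, so m(1) = 4.
  α_2 = 4: Horner steps 3 → 6, so m(4) = 6.
  α_3 = 3: Horner steps 3 → 3, so m(3) = 3.
  α_4 = 6: Horner steps 3 → 5, so m(6) = 5.
Codeword c = [4, 6, 3, 5] ∈ F_7^4.


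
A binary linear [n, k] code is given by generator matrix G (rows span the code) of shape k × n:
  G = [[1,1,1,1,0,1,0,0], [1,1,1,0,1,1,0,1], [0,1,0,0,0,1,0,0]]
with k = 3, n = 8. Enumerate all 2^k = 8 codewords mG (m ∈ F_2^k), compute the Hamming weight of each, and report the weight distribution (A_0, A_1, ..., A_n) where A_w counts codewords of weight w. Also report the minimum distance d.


Weight distribution: A_0 = 1, A_2 = 1, A_3 = 2, A_4 = 1, A_5 = 2, A_6 = 1. Minimum distance d = 2.

Enumerate all 2^3 = 8 messages m ∈ F_2^3.
For each, compute codeword c = mG in F_2^8, then tally its weight.
  m = 000 → c = 00000000, weight = 0.
  m = 100 → c = 11110100, weight = 5.
  m = 010 → c = 11101101, weight = 6.
  m = 110 → c = 00011001, weight = 3.
  m = 001 → c = 01000100, weight = 2.
  m = 101 → c = 10110000, weight = 3.
  m = 011 → c = 10101001, weight = 4.
  m = 111 → c = 01011101, weight = 5.
Tally weights:
  weight 0: 1 codewords.
  weight 2: 1 codewords.
  weight 3: 2 codewords.
  weight 4: 1 codewords.
  weight 5: 2 codewords.
  weight 6: 1 codewords.
Minimum distance d = smallest w > 0 with A_w > 0 = 2.
Sanity: Σ A_w = 8 = 2^3 = 8 ✓.


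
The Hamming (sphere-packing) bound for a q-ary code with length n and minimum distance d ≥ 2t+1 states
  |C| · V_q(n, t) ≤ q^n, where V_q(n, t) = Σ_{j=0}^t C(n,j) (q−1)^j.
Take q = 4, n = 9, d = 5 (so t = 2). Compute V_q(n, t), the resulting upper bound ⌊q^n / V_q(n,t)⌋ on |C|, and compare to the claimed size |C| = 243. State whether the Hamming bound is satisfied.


V_q(n, t) = 352, q^n = 262144, Hamming bound = 744, |C| = 243 ≤ bound (satisfied).

Step 1: Compute V_q(n, t) = Σ_{j=0}^2 C(n, j) (q−1)^j.
  j = 0: C(9,0)·(3)^0 = 1·1 = 1.
  j = 1: C(9,1)·(3)^1 = 9·3 = 27.
  j = 2: C(9,2)·(3)^2 = 36·9 = 324.
  V_q(n, t) = 1 + 27 + 324 = 352.
Step 2: q^n = 4^9 = 262144.
Step 3: Hamming bound ⌊q^n / V_q(n,t)⌋ = ⌊262144/352⌋ = 744.
Step 4: Compare |C| = 243 to 744: satisfied.
The claimed |C| lies below the Hamming bound.


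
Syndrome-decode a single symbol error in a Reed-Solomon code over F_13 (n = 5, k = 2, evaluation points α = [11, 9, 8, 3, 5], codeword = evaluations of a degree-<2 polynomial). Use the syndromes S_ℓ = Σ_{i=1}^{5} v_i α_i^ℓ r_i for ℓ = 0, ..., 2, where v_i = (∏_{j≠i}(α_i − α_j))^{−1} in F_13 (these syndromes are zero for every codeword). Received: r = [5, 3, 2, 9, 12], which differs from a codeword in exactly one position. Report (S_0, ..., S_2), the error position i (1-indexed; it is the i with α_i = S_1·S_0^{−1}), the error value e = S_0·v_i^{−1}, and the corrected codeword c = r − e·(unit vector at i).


S = (1, 3, 9), error at position 4, error magnitude e = 12, c = [5, 3, 2, 10, 12].

Step 1: column multipliers v_i = (∏_{j≠i}(α_i − α_j))^{−1} mod 13.
  i = 1 (α = 11): (11−9)(11−8)(11−3)(11−5) = 2·3·8·6 = 288 ≡ 2, so v_1 = 2^{−1} = 7 (mod 13).
  i = 2 (α = 9): (9−11)(9−8)(9−3)(9−5) = (−2)·1·6·4 = −48 ≡ 4, so v_2 = 4^{−1} = 10 (mod 13).
  i = 3 (α = 8): (8−11)(8−9)(8−3)(8−5) = (−3)·(−1)·5·3 = 45 ≡ 6, so v_3 = 6^{−1} = 11 (mod 13).
  i = 4 (α = 3): (3−11)(3−9)(3−8)(3−5) = (−8)·(−6)·(−5)·(−2) = 480 ≡ 12, so v_4 = 12^{−1} = 12 (mod 13).
  i = 5 (α = 5): (5−11)(5−9)(5−8)(5−3) = (−6)·(−4)·(−3)·2 = −144 ≡ 12, so v_5 = 12^{−1} = 12 (mod 13).
  v = [7, 10, 11, 12, 12].
Step 2: syndromes of r = [5, 3, 2, 9, 12] (all sums mod 13).
  S_0 = Σ v_i r_i = 7·5 + 10·3 + 11·2 + 12·9 + 12·12 = 339 ≡ 1.
  S_1 = Σ v_i α_i r_i = 7·11·5 + 10·9·3 + 11·8·2 + 12·3·9 + 12·5·12 = 1875 ≡ 3.
  α_i^2 mod 13 = [4, 3, 12, 9, 12].
  S_2 = Σ v_i α_i^2 r_i = 7·4·5 + 10·3·3 + 11·12·2 + 12·9·9 + 12·12·12 = 3194 ≡ 9.
  S = (1, 3, 9) ≠ 0, so r is not a codeword (an error is present).
Step 3: locate the error. For a single error e at position i, S_ℓ = v_i·e·α_i^ℓ, so α_err = S_1/S_0.
  S_0^{−1} = 1^{−1} = 1 (mod 13), so α_err = 3·1 = 3 ≡ 3 = α_4. Error position i = 4.
  Consistency check: S_2/S_1 = 9·9 = 81 ≡ 3 = α_err ✓ (single-error assumption holds).
Step 4: error magnitude e = S_0/v_4 = S_0·∏_{j≠4}(α_4 − α_j) = 1·12 = 12 ≡ 12 (mod 13).
Step 5: correct position 4: c_4 = r_4 − e = 9 − 12 ≡ 10 (mod 13). Hence c = [5, 3, 2, 10, 12].
  Check: interpolating c through the α_i gives m(x) = 7 + 1·x (degree < 2) with m(α_i) = c_i for every i, so c is indeed a codeword.
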